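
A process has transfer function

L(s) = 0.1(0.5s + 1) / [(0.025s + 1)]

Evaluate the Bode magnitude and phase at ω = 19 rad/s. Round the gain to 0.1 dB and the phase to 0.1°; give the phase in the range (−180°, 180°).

At ω = 19 rad/s:
zero (1 + j19·0.5) = 1 + j9.5 → |·| ≈ 9.5525, ∠ ≈ 83.99°
pole (1 + j19·0.025) = 1 + j0.475 → |·| ≈ 1.1071, ∠ ≈ 25.41°
|L| = 0.1 · 9.5525 / (1.1071) ≈ 0.86284
Gain = 20 log₁₀(0.86284) ≈ -1.28 dB
∠L = (83.99°) − (25.41°) = 58.58°

-1.3 dB, 58.6°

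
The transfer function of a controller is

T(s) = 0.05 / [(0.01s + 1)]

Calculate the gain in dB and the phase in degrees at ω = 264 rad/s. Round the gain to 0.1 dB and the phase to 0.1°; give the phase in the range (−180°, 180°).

-35.0 dB, -69.3°

At ω = 264 rad/s:
pole (1 + j264·0.01) = 1 + j2.64 → |·| ≈ 2.823, ∠ ≈ 69.25°
|T| = 0.05 · 1 / (2.823) ≈ 0.017712
Gain = 20 log₁₀(0.017712) ≈ -35.03 dB
∠T = (0°) − (69.25°) = -69.25°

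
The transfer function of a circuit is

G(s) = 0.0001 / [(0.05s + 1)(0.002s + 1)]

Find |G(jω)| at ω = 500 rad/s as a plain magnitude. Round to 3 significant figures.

2.83e-06

At ω = 500 rad/s:
pole (1 + j500·0.05) = 1 + j25 → |·| ≈ 25.02, ∠ ≈ 87.71°
pole (1 + j500·0.002) = 1 + j1 → |·| ≈ 1.4142, ∠ ≈ 45.00°
|G| = 0.0001 · 1 / (25.02 · 1.4142) ≈ 2.8262e-06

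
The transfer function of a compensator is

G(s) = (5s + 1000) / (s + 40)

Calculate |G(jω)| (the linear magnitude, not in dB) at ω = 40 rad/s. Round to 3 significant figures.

Substitute s = j40:
Numerator: 5(j40) + 1000 = 1000 + j200
Denominator: (j40) + 40 = 40 + j40
|N| = √(1000² + 200²) ≈ 1019.8, ∠N ≈ 11.31°
|D| = √(40² + 40²) ≈ 56.569, ∠D ≈ 45.00°
|G| = 1019.8 / 56.569 ≈ 18.028

18.0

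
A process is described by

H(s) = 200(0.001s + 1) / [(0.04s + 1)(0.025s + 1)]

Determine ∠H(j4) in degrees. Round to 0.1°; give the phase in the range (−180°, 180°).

-14.6°

At ω = 4 rad/s:
zero (1 + j4·0.001) = 1 + j0.004 → |·| ≈ 1, ∠ ≈ 0.23°
pole (1 + j4·0.04) = 1 + j0.16 → |·| ≈ 1.0127, ∠ ≈ 9.09°
pole (1 + j4·0.025) = 1 + j0.1 → |·| ≈ 1.005, ∠ ≈ 5.71°
∠H = (0.23°) − (9.09° + 5.71°) = -14.57°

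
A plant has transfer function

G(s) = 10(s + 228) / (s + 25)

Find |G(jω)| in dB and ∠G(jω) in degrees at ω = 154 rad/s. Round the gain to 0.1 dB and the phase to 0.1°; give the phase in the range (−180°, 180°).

24.9 dB, -46.7°

At s = jω = j154:
zero (s+228): 228 + j154 → |·| = √(228²+154²) = √75700 ≈ 275.14, ∠ = arctan(154/228) ≈ 34.04°
pole (s+25): 25 + j154 → |·| = √(25²+154²) = √24341 ≈ 156.02, ∠ = arctan(154/25) ≈ 80.78°
|G| = 10 · 275.14 / 156.02 ≈ 17.635
Gain = 20 log₁₀(17.635) ≈ 24.93 dB
∠G = 34.04° − 80.78° = -46.74°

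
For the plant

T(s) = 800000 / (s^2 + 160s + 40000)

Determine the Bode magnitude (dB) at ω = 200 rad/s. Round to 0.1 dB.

28.0 dB

At s = jω = j200:
quadratic: (j200)² + 160·j200 + 40000 = 0 + j32000 → |·| ≈ 32000, ∠ ≈ 90.00°
|T| = 800000 / 32000 ≈ 25
Gain = 20 log₁₀(25) ≈ 27.96 dB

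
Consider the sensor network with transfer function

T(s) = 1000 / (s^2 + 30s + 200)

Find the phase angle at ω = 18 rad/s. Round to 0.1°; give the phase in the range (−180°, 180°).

-102.9°

Substitute s = j18:
Numerator: 1000 = 1000 + j0
Denominator: (j18)^2 + 30(j18) + 200 = -124 + j540
|N| = √(1000² + 0²) ≈ 1000, ∠N ≈ 0.00°
|D| = √(124² + 540²) ≈ 554.05, ∠D ≈ 102.93°
∠T = 0.00° − 102.93° = -102.93°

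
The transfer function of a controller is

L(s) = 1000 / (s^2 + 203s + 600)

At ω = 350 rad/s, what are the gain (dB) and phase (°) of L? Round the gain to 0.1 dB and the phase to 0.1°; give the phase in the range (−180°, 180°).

-43.0 dB, -149.8°

Substitute s = j350:
Numerator: 1000 = 1000 + j0
Denominator: (j350)^2 + 203(j350) + 600 = -121900 + j71050
|N| = √(1000² + 0²) ≈ 1000, ∠N ≈ 0.00°
|D| = √(121900² + 71050²) ≈ 1.4109e+05, ∠D ≈ 149.76°
|L| = 1000 / 1.4109e+05 ≈ 0.0070877
Gain = 20 log₁₀(0.0070877) ≈ -42.99 dB
∠L = 0.00° − 149.76° = -149.76°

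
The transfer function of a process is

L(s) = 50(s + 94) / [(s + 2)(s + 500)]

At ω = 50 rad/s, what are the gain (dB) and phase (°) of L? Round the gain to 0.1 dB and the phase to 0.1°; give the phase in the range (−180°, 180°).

-13.5 dB, -65.4°

At s = jω = j50:
zero (s+94): 94 + j50 → |·| = √(94²+50²) = √11336 ≈ 106.47, ∠ = arctan(50/94) ≈ 28.01°
pole (s+2): 2 + j50 → |·| = √(2²+50²) = √2504 ≈ 50.04, ∠ = arctan(50/2) ≈ 87.71°
pole (s+500): 500 + j50 → |·| = √(500²+50²) = √252500 ≈ 502.49, ∠ = arctan(50/500) ≈ 5.71°
|L| = 50 · 106.47 / 25145 ≈ 0.21171
Gain = 20 log₁₀(0.21171) ≈ -13.49 dB
∠L = 28.01° − 93.42° = -65.41°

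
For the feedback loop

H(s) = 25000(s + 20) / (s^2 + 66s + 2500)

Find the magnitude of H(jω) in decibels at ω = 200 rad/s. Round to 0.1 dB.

42.0 dB

At s = jω = j200:
zero (s+20): 20 + j200 → |·| = √(20²+200²) = √40400 ≈ 201, ∠ = arctan(200/20) ≈ 84.29°
quadratic: (j200)² + 66·j200 + 2500 = -37500 + j13200 → |·| ≈ 39755, ∠ ≈ 160.61°
|H| = 25000 · 201 / 39755 ≈ 126.4
Gain = 20 log₁₀(126.4) ≈ 42.03 dB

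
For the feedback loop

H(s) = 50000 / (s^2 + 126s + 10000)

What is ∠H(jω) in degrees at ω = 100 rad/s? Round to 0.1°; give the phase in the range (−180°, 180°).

-90.0°

At s = jω = j100:
quadratic: (j100)² + 126·j100 + 10000 = 0 + j12600 → |·| ≈ 12600, ∠ ≈ 90.00°
∠H = 0.00° − 90.00° = -90.00°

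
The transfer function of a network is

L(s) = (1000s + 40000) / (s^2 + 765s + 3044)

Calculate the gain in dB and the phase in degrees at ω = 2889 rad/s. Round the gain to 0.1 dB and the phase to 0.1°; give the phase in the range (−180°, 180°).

-9.5 dB, -76.0°

Substitute s = j2889:
Numerator: 1000(j2889) + 40000 = 40000 + j2889000
Denominator: (j2889)^2 + 765(j2889) + 3044 = -8343277 + j2210085
|N| = √(40000² + 2889000²) ≈ 2.8893e+06, ∠N ≈ 89.21°
|D| = √(8343277² + 2210085²) ≈ 8.631e+06, ∠D ≈ 165.16°
|L| = 2.8893e+06 / 8.631e+06 ≈ 0.33476
Gain = 20 log₁₀(0.33476) ≈ -9.51 dB
∠L = 89.21° − 165.16° = -75.95°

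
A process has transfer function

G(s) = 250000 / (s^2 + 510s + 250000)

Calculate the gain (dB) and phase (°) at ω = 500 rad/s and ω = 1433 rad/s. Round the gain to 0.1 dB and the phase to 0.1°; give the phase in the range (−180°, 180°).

At s = jω = j500:
quadratic: (j500)² + 510·j500 + 250000 = 0 + j255000 → |·| ≈ 2.55e+05, ∠ ≈ 90.00°
|G| = 250000 / 2.55e+05 ≈ 0.98039
Gain = 20 log₁₀(0.98039) ≈ -0.17 dB
∠G = 0.00° − 90.00° = -90.00°

At s = jω = j1433:
quadratic: (j1433)² + 510·j1433 + 250000 = -1803489 + j730830 → |·| ≈ 1.9459e+06, ∠ ≈ 157.94°
|G| = 250000 / 1.9459e+06 ≈ 0.12848
Gain = 20 log₁₀(0.12848) ≈ -17.82 dB
∠G = 0.00° − 157.94° = -157.94°

ω = 500: -0.2 dB, -90.0°; ω = 1433: -17.8 dB, -157.9°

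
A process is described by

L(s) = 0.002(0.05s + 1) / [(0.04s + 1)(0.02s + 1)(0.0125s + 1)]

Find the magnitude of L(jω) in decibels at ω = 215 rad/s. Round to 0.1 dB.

-74.1 dB

At ω = 215 rad/s:
zero (1 + j215·0.05) = 1 + j10.75 → |·| ≈ 10.796, ∠ ≈ 84.69°
pole (1 + j215·0.04) = 1 + j8.6 → |·| ≈ 8.6579, ∠ ≈ 83.37°
pole (1 + j215·0.02) = 1 + j4.3 → |·| ≈ 4.4147, ∠ ≈ 76.91°
pole (1 + j215·0.0125) = 1 + j2.6875 → |·| ≈ 2.8675, ∠ ≈ 69.59°
|L| = 0.002 · 10.796 / (8.6579 · 4.4147 · 2.8675) ≈ 0.000197
Gain = 20 log₁₀(0.000197) ≈ -74.11 dB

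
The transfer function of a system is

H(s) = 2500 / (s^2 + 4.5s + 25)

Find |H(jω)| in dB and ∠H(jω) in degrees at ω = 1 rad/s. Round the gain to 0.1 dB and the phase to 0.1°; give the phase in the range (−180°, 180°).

40.2 dB, -10.6°

At s = jω = j1:
quadratic: (j1)² + 4.5·j1 + 25 = 24 + j4.5 → |·| ≈ 24.418, ∠ ≈ 10.62°
|H| = 2500 / 24.418 ≈ 102.38
Gain = 20 log₁₀(102.38) ≈ 40.20 dB
∠H = 0.00° − 10.62° = -10.62°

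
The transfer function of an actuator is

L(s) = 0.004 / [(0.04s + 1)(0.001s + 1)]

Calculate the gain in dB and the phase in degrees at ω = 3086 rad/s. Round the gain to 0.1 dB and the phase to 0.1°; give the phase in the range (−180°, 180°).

-100.0 dB, -161.6°

At ω = 3086 rad/s:
pole (1 + j3086·0.04) = 1 + j123.44 → |·| ≈ 123.44, ∠ ≈ 89.54°
pole (1 + j3086·0.001) = 1 + j3.086 → |·| ≈ 3.244, ∠ ≈ 72.05°
|L| = 0.004 · 1 / (123.44 · 3.244) ≈ 9.989e-06
Gain = 20 log₁₀(9.989e-06) ≈ -100.01 dB
∠L = (0°) − (89.54° + 72.05°) = -161.59°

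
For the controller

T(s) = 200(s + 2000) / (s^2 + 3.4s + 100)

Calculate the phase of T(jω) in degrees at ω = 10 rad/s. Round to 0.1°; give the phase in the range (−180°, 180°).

At s = jω = j10:
zero (s+2000): 2000 + j10 → |·| = √(2000²+10²) = √4000100 ≈ 2000, ∠ = arctan(10/2000) ≈ 0.29°
quadratic: (j10)² + 3.4·j10 + 100 = 0 + j34 → |·| ≈ 34, ∠ ≈ 90.00°
∠T = 0.29° − 90.00° = -89.71°

-89.7°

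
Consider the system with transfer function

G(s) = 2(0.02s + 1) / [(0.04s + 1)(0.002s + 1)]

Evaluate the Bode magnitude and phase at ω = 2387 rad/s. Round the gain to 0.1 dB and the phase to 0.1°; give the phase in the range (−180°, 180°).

-13.8 dB, -78.8°

At ω = 2387 rad/s:
zero (1 + j2387·0.02) = 1 + j47.74 → |·| ≈ 47.75, ∠ ≈ 88.80°
pole (1 + j2387·0.04) = 1 + j95.48 → |·| ≈ 95.485, ∠ ≈ 89.40°
pole (1 + j2387·0.002) = 1 + j4.774 → |·| ≈ 4.8776, ∠ ≈ 78.17°
|G| = 2 · 47.75 / (95.485 · 4.8776) ≈ 0.20505
Gain = 20 log₁₀(0.20505) ≈ -13.76 dB
∠G = (88.80°) − (89.40° + 78.17°) = -78.77°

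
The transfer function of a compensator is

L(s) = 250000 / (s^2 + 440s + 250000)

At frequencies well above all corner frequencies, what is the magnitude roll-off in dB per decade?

-40 dB/decade

Each pole contributes −20 dB/decade at high frequency; each zero contributes +20 dB/decade.
Net: 0 zero(s) − 2 pole(s) → -40 dB/decade.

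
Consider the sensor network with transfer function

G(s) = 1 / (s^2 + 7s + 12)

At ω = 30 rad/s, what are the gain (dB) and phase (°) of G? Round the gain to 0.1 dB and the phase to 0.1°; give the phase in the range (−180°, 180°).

Substitute s = j30:
Numerator: 1 = 1 + j0
Denominator: (j30)^2 + 7(j30) + 12 = -888 + j210
|N| = √(1² + 0²) ≈ 1, ∠N ≈ 0.00°
|D| = √(888² + 210²) ≈ 912.49, ∠D ≈ 166.69°
|G| = 1 / 912.49 ≈ 0.0010959
Gain = 20 log₁₀(0.0010959) ≈ -59.20 dB
∠G = 0.00° − 166.69° = -166.69°

-59.2 dB, -166.7°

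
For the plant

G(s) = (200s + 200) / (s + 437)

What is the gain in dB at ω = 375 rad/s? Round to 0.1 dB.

Substitute s = j375:
Numerator: 200(j375) + 200 = 200 + j75000
Denominator: (j375) + 437 = 437 + j375
|N| = √(200² + 75000²) ≈ 75000, ∠N ≈ 89.85°
|D| = √(437² + 375²) ≈ 575.84, ∠D ≈ 40.63°
|G| = 75000 / 575.84 ≈ 130.24
Gain = 20 log₁₀(130.24) ≈ 42.29 dB

42.3 dB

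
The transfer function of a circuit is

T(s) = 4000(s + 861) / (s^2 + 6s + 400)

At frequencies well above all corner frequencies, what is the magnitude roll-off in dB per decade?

Each pole contributes −20 dB/decade at high frequency; each zero contributes +20 dB/decade.
Net: 1 zero(s) − 2 pole(s) → -20 dB/decade.

-20 dB/decade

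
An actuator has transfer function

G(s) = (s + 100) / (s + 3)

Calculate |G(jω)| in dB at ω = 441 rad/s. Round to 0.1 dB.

0.2 dB

Substitute s = j441:
Numerator: (j441) + 100 = 100 + j441
Denominator: (j441) + 3 = 3 + j441
|N| = √(100² + 441²) ≈ 452.2, ∠N ≈ 77.22°
|D| = √(3² + 441²) ≈ 441.01, ∠D ≈ 89.61°
|G| = 452.2 / 441.01 ≈ 1.0254
Gain = 20 log₁₀(1.0254) ≈ 0.22 dB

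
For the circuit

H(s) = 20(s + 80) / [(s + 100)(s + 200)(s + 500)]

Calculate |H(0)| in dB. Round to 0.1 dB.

H(0) = 20·80 / (100·200·500) = 0.00016
20 log₁₀(0.00016) ≈ -75.92 dB

-75.9 dB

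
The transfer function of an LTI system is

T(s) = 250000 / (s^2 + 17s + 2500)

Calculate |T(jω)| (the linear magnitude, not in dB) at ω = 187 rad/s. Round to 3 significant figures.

At s = jω = j187:
quadratic: (j187)² + 17·j187 + 2500 = -32469 + j3179 → |·| ≈ 32624, ∠ ≈ 174.41°
|T| = 250000 / 32624 ≈ 7.6631

7.66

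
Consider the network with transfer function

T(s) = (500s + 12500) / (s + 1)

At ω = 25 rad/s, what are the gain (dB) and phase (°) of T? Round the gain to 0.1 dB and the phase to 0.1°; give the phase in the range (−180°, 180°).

57.0 dB, -42.7°

Substitute s = j25:
Numerator: 500(j25) + 12500 = 12500 + j12500
Denominator: (j25) + 1 = 1 + j25
|N| = √(12500² + 12500²) ≈ 17678, ∠N ≈ 45.00°
|D| = √(1² + 25²) ≈ 25.02, ∠D ≈ 87.71°
|T| = 17678 / 25.02 ≈ 706.55
Gain = 20 log₁₀(706.55) ≈ 56.98 dB
∠T = 45.00° − 87.71° = -42.71°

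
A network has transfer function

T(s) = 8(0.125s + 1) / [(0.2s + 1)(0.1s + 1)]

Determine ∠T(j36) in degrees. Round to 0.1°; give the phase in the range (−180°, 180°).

At ω = 36 rad/s:
zero (1 + j36·0.125) = 1 + j4.5 → |·| ≈ 4.6098, ∠ ≈ 77.47°
pole (1 + j36·0.2) = 1 + j7.2 → |·| ≈ 7.2691, ∠ ≈ 82.09°
pole (1 + j36·0.1) = 1 + j3.6 → |·| ≈ 3.7363, ∠ ≈ 74.48°
∠T = (77.47°) − (82.09° + 74.48°) = -79.10°

-79.1°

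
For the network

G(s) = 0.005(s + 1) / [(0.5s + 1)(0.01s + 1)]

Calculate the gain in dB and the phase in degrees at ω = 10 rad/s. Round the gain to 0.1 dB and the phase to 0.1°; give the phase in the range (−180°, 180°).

At ω = 10 rad/s:
zero (1 + j10·1) = 1 + j10 → |·| ≈ 10.05, ∠ ≈ 84.29°
pole (1 + j10·0.5) = 1 + j5 → |·| ≈ 5.099, ∠ ≈ 78.69°
pole (1 + j10·0.01) = 1 + j0.1 → |·| ≈ 1.005, ∠ ≈ 5.71°
|G| = 0.005 · 10.05 / (5.099 · 1.005) ≈ 0.0098058
Gain = 20 log₁₀(0.0098058) ≈ -40.17 dB
∠G = (84.29°) − (78.69° + 5.71°) = -0.11°

-40.2 dB, -0.1°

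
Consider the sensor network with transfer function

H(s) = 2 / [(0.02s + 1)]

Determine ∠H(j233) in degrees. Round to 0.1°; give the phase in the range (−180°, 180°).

-77.9°

At ω = 233 rad/s:
pole (1 + j233·0.02) = 1 + j4.66 → |·| ≈ 4.7661, ∠ ≈ 77.89°
∠H = (0°) − (77.89°) = -77.89°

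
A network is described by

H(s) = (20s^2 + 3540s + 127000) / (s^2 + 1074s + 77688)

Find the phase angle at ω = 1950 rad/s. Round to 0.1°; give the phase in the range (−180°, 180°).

24.2°

Substitute s = j1950:
Numerator: 20(j1950)^2 + 3540(j1950) + 127000 = -75923000 + j6903000
Denominator: (j1950)^2 + 1074(j1950) + 77688 = -3724812 + j2094300
|N| = √(75923000² + 6903000²) ≈ 7.6236e+07, ∠N ≈ 174.80°
|D| = √(3724812² + 2094300²) ≈ 4.2732e+06, ∠D ≈ 150.65°
∠H = 174.80° − 150.65° = 24.15°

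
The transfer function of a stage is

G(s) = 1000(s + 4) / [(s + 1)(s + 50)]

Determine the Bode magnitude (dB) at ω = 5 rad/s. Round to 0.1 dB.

28.0 dB

At s = jω = j5:
zero (s+4): 4 + j5 → |·| = √(4²+5²) = √41 ≈ 6.4031, ∠ = arctan(5/4) ≈ 51.34°
pole (s+1): 1 + j5 → |·| = √(1²+5²) = √26 ≈ 5.099, ∠ = arctan(5/1) ≈ 78.69°
pole (s+50): 50 + j5 → |·| = √(50²+5²) = √2525 ≈ 50.249, ∠ = arctan(5/50) ≈ 5.71°
|G| = 1000 · 6.4031 / 256.22 ≈ 24.991
Gain = 20 log₁₀(24.991) ≈ 27.96 dB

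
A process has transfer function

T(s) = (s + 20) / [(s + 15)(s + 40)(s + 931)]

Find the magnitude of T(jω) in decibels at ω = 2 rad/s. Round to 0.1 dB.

At s = jω = j2:
zero (s+20): 20 + j2 → |·| = √(20²+2²) = √404 ≈ 20.1, ∠ = arctan(2/20) ≈ 5.71°
pole (s+15): 15 + j2 → |·| = √(15²+2²) = √229 ≈ 15.133, ∠ = arctan(2/15) ≈ 7.59°
pole (s+40): 40 + j2 → |·| = √(40²+2²) = √1604 ≈ 40.05, ∠ = arctan(2/40) ≈ 2.86°
pole (s+931): 931 + j2 → |·| = √(931²+2²) = √866765 ≈ 931, ∠ = arctan(2/931) ≈ 0.12°
|T| = 1 · 20.1 / 5.6426e+05 ≈ 3.5622e-05
Gain = 20 log₁₀(3.5622e-05) ≈ -88.97 dB

-89.0 dB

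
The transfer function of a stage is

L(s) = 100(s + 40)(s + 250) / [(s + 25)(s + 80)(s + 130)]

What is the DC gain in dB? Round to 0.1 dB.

L(0) = 100·40·250 / (25·80·130) ≈ 3.8462
20 log₁₀(3.8462) ≈ 11.70 dB

11.7 dB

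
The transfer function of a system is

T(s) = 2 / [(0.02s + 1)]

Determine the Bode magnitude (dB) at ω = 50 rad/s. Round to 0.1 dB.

3.0 dB

At ω = 50 rad/s:
pole (1 + j50·0.02) = 1 + j1 → |·| ≈ 1.4142, ∠ ≈ 45.00°
|T| = 2 · 1 / (1.4142) ≈ 1.4142
Gain = 20 log₁₀(1.4142) ≈ 3.01 dB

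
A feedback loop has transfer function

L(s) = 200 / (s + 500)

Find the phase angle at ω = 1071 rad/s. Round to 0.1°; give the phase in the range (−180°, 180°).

Substitute s = j1071:
Numerator: 200 = 200 + j0
Denominator: (j1071) + 500 = 500 + j1071
|N| = √(200² + 0²) ≈ 200, ∠N ≈ 0.00°
|D| = √(500² + 1071²) ≈ 1182, ∠D ≈ 64.97°
∠L = 0.00° − 64.97° = -64.97°

-65.0°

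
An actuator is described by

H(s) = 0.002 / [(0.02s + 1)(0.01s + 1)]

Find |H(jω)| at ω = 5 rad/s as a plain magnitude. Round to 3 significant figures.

0.00199

At ω = 5 rad/s:
pole (1 + j5·0.02) = 1 + j0.1 → |·| ≈ 1.005, ∠ ≈ 5.71°
pole (1 + j5·0.01) = 1 + j0.05 → |·| ≈ 1.0012, ∠ ≈ 2.86°
|H| = 0.002 · 1 / (1.005 · 1.0012) ≈ 0.0019877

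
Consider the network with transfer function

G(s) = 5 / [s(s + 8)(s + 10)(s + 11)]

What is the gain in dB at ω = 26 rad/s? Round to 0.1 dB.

-100.9 dB

At s = jω = j26:
pole (s+8): 8 + j26 → |·| = √(8²+26²) = √740 ≈ 27.203, ∠ = arctan(26/8) ≈ 72.90°
pole (s+10): 10 + j26 → |·| = √(10²+26²) = √776 ≈ 27.857, ∠ = arctan(26/10) ≈ 68.96°
pole (s+11): 11 + j26 → |·| = √(11²+26²) = √797 ≈ 28.231, ∠ = arctan(26/11) ≈ 67.07°
pole at origin: |s| = 26, ∠ = 90.00° (in denominator)
|G| = 5 / 5.5623e+05 ≈ 8.9891e-06
Gain = 20 log₁₀(8.9891e-06) ≈ -100.93 dB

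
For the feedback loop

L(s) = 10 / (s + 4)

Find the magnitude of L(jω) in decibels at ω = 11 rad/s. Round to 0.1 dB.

At s = jω = j11:
pole (s+4): 4 + j11 → |·| = √(4²+11²) = √137 ≈ 11.705, ∠ = arctan(11/4) ≈ 70.02°
|L| = 10 / 11.705 ≈ 0.85434
Gain = 20 log₁₀(0.85434) ≈ -1.37 dB

-1.4 dB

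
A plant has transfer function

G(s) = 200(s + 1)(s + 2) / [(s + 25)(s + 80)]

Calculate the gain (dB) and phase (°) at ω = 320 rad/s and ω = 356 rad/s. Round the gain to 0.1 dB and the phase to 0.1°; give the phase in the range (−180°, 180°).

ω = 320: 45.7 dB, 18.0°; ω = 356: 45.8 dB, 16.2°

At s = jω = j320:
zero (s+1): 1 + j320 → |·| = √(1²+320²) = √102401 ≈ 320, ∠ = arctan(320/1) ≈ 89.82°
zero (s+2): 2 + j320 → |·| = √(2²+320²) = √102404 ≈ 320.01, ∠ = arctan(320/2) ≈ 89.64°
pole (s+25): 25 + j320 → |·| = √(25²+320²) = √103025 ≈ 320.98, ∠ = arctan(320/25) ≈ 85.53°
pole (s+80): 80 + j320 → |·| = √(80²+320²) = √108800 ≈ 329.85, ∠ = arctan(320/80) ≈ 75.96°
|G| = 200 · 1.024e+05 / 1.0588e+05 ≈ 193.43
Gain = 20 log₁₀(193.43) ≈ 45.73 dB
∠G = 179.46° − 161.49° = 17.97°

At s = jω = j356:
zero (s+1): 1 + j356 → |·| = √(1²+356²) = √126737 ≈ 356, ∠ = arctan(356/1) ≈ 89.84°
zero (s+2): 2 + j356 → |·| = √(2²+356²) = √126740 ≈ 356.01, ∠ = arctan(356/2) ≈ 89.68°
pole (s+25): 25 + j356 → |·| = √(25²+356²) = √127361 ≈ 356.88, ∠ = arctan(356/25) ≈ 85.98°
pole (s+80): 80 + j356 → |·| = √(80²+356²) = √133136 ≈ 364.88, ∠ = arctan(356/80) ≈ 77.33°
|G| = 200 · 1.2674e+05 / 1.3022e+05 ≈ 194.66
Gain = 20 log₁₀(194.66) ≈ 45.79 dB
∠G = 179.52° − 163.31° = 16.21°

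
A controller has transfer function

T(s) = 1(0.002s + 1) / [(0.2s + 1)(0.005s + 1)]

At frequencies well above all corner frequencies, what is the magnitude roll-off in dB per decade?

Each pole contributes −20 dB/decade at high frequency; each zero contributes +20 dB/decade.
Net: 1 zero(s) − 2 pole(s) → -20 dB/decade.

-20 dB/decade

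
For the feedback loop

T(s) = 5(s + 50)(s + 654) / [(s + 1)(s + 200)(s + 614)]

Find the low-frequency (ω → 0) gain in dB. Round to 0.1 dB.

2.5 dB

T(0) = 5·50·654 / (1·200·614) ≈ 1.3314
20 log₁₀(1.3314) ≈ 2.49 dB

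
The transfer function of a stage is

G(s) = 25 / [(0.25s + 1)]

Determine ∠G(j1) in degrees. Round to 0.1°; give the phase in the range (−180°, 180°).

At ω = 1 rad/s:
pole (1 + j1·0.25) = 1 + j0.25 → |·| ≈ 1.0308, ∠ ≈ 14.04°
∠G = (0°) − (14.04°) = -14.04°

-14.0°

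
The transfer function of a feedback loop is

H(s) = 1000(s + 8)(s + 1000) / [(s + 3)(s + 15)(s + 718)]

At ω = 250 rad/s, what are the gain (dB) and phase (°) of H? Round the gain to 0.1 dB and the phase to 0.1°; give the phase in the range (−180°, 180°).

14.7 dB, -92.9°

At s = jω = j250:
zero (s+8): 8 + j250 → |·| = √(8²+250²) = √62564 ≈ 250.13, ∠ = arctan(250/8) ≈ 88.17°
zero (s+1000): 1000 + j250 → |·| = √(1000²+250²) = √1062500 ≈ 1030.8, ∠ = arctan(250/1000) ≈ 14.04°
pole (s+3): 3 + j250 → |·| = √(3²+250²) = √62509 ≈ 250.02, ∠ = arctan(250/3) ≈ 89.31°
pole (s+15): 15 + j250 → |·| = √(15²+250²) = √62725 ≈ 250.45, ∠ = arctan(250/15) ≈ 86.57°
pole (s+718): 718 + j250 → |·| = √(718²+250²) = √578024 ≈ 760.28, ∠ = arctan(250/718) ≈ 19.20°
|H| = 1000 · 2.5783e+05 / 4.7607e+07 ≈ 5.4158
Gain = 20 log₁₀(5.4158) ≈ 14.67 dB
∠H = 102.21° − 195.08° = -92.87°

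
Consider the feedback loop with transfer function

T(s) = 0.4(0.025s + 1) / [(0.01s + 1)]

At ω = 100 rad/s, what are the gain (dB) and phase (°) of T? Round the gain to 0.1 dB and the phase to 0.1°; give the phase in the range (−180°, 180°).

-2.4 dB, 23.2°

At ω = 100 rad/s:
zero (1 + j100·0.025) = 1 + j2.5 → |·| ≈ 2.6926, ∠ ≈ 68.20°
pole (1 + j100·0.01) = 1 + j1 → |·| ≈ 1.4142, ∠ ≈ 45.00°
|T| = 0.4 · 2.6926 / (1.4142) ≈ 0.76159
Gain = 20 log₁₀(0.76159) ≈ -2.37 dB
∠T = (68.20°) − (45.00°) = 23.20°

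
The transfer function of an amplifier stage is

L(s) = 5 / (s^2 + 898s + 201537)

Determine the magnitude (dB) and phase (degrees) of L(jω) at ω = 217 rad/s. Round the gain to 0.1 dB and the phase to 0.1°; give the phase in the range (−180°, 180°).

-93.9 dB, -51.6°

Substitute s = j217:
Numerator: 5 = 5 + j0
Denominator: (j217)^2 + 898(j217) + 201537 = 154448 + j194866
|N| = √(5² + 0²) ≈ 5, ∠N ≈ 0.00°
|D| = √(154448² + 194866²) ≈ 2.4865e+05, ∠D ≈ 51.60°
|L| = 5 / 2.4865e+05 ≈ 2.0109e-05
Gain = 20 log₁₀(2.0109e-05) ≈ -93.93 dB
∠L = 0.00° − 51.60° = -51.60°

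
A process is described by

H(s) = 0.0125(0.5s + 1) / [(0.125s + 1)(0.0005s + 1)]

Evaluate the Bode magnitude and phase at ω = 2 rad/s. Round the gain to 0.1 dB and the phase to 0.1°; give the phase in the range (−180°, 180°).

At ω = 2 rad/s:
zero (1 + j2·0.5) = 1 + j1 → |·| ≈ 1.4142, ∠ ≈ 45.00°
pole (1 + j2·0.125) = 1 + j0.25 → |·| ≈ 1.0308, ∠ ≈ 14.04°
pole (1 + j2·0.0005) = 1 + j0.001 → |·| ≈ 1, ∠ ≈ 0.06°
|H| = 0.0125 · 1.4142 / (1.0308 · 1) ≈ 0.017149
Gain = 20 log₁₀(0.017149) ≈ -35.32 dB
∠H = (45.00°) − (14.04° + 0.06°) = 30.90°

-35.3 dB, 30.9°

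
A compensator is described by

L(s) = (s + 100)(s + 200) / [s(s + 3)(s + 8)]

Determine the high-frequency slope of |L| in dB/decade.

Each pole contributes −20 dB/decade at high frequency; each zero contributes +20 dB/decade.
Net: 2 zero(s) − 3 pole(s) → -20 dB/decade.

-20 dB/decade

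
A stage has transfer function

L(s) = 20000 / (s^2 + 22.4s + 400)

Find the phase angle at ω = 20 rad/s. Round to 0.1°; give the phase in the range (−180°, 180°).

At s = jω = j20:
quadratic: (j20)² + 22.4·j20 + 400 = 0 + j448 → |·| ≈ 448, ∠ ≈ 90.00°
∠L = 0.00° − 90.00° = -90.00°

-90.0°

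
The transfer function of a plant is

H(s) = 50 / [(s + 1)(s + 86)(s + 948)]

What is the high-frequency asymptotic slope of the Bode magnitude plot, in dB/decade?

-60 dB/decade

Each pole contributes −20 dB/decade at high frequency; each zero contributes +20 dB/decade.
Net: 0 zero(s) − 3 pole(s) → -60 dB/decade.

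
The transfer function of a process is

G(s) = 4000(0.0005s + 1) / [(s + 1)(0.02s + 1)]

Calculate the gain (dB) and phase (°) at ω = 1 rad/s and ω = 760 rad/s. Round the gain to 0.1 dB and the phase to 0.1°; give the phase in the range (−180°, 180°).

At ω = 1 rad/s:
zero (1 + j1·0.0005) = 1 + j0.0005 → |·| ≈ 1, ∠ ≈ 0.03°
pole (1 + j1·1) = 1 + j1 → |·| ≈ 1.4142, ∠ ≈ 45.00°
pole (1 + j1·0.02) = 1 + j0.02 → |·| ≈ 1.0002, ∠ ≈ 1.15°
|G| = 4000 · 1 / (1.4142 · 1.0002) ≈ 2827.9
Gain = 20 log₁₀(2827.9) ≈ 69.03 dB
∠G = (0.03°) − (45.00° + 1.15°) = -46.12°

At ω = 760 rad/s:
zero (1 + j760·0.0005) = 1 + j0.38 → |·| ≈ 1.0698, ∠ ≈ 20.81°
pole (1 + j760·1) = 1 + j760 → |·| ≈ 760, ∠ ≈ 89.92°
pole (1 + j760·0.02) = 1 + j15.2 → |·| ≈ 15.233, ∠ ≈ 86.24°
|G| = 4000 · 1.0698 / (760 · 15.233) ≈ 0.36963
Gain = 20 log₁₀(0.36963) ≈ -8.64 dB
∠G = (20.81°) − (89.92° + 86.24°) = -155.35°

ω = 1: 69.0 dB, -46.1°; ω = 760: -8.6 dB, -155.4°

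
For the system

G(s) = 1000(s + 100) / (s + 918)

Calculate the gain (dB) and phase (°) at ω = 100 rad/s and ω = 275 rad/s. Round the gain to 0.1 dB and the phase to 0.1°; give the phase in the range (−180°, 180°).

At s = jω = j100:
zero (s+100): 100 + j100 → |·| = √(100²+100²) = √20000 ≈ 141.42, ∠ = arctan(100/100) ≈ 45.00°
pole (s+918): 918 + j100 → |·| = √(918²+100²) = √852724 ≈ 923.43, ∠ = arctan(100/918) ≈ 6.22°
|G| = 1000 · 141.42 / 923.43 ≈ 153.15
Gain = 20 log₁₀(153.15) ≈ 43.70 dB
∠G = 45.00° − 6.22° = 38.78°

At s = jω = j275:
zero (s+100): 100 + j275 → |·| = √(100²+275²) = √85625 ≈ 292.62, ∠ = arctan(275/100) ≈ 70.02°
pole (s+918): 918 + j275 → |·| = √(918²+275²) = √918349 ≈ 958.31, ∠ = arctan(275/918) ≈ 16.68°
|G| = 1000 · 292.62 / 958.31 ≈ 305.35
Gain = 20 log₁₀(305.35) ≈ 49.70 dB
∠G = 70.02° − 16.68° = 53.34°

ω = 100: 43.7 dB, 38.8°; ω = 275: 49.7 dB, 53.3°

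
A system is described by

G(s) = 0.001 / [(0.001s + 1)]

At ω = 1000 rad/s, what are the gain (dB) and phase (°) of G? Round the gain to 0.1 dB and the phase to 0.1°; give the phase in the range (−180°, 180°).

-63.0 dB, -45.0°

At ω = 1000 rad/s:
pole (1 + j1000·0.001) = 1 + j1 → |·| ≈ 1.4142, ∠ ≈ 45.00°
|G| = 0.001 · 1 / (1.4142) ≈ 0.00070711
Gain = 20 log₁₀(0.00070711) ≈ -63.01 dB
∠G = (0°) − (45.00°) = -45.00°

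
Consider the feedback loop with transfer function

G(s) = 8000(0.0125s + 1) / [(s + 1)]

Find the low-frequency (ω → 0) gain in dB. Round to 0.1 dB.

78.1 dB

G(0) = 8000 · 1 / 1 = 8000
20 log₁₀(8000) ≈ 78.06 dB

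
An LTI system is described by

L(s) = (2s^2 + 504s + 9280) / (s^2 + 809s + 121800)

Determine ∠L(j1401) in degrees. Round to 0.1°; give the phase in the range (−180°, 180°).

Substitute s = j1401:
Numerator: 2(j1401)^2 + 504(j1401) + 9280 = -3916322 + j706104
Denominator: (j1401)^2 + 809(j1401) + 121800 = -1841001 + j1133409
|N| = √(3916322² + 706104²) ≈ 3.9795e+06, ∠N ≈ 169.78°
|D| = √(1841001² + 1133409²) ≈ 2.1619e+06, ∠D ≈ 148.38°
∠L = 169.78° − 148.38° = 21.40°

21.4°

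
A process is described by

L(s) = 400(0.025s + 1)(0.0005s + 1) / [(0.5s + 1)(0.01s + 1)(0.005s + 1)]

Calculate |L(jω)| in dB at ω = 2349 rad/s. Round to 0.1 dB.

-19.1 dB

At ω = 2349 rad/s:
zero (1 + j2349·0.025) = 1 + j58.725 → |·| ≈ 58.734, ∠ ≈ 89.02°
zero (1 + j2349·0.0005) = 1 + j1.1745 → |·| ≈ 1.5425, ∠ ≈ 49.59°
pole (1 + j2349·0.5) = 1 + j1174.5 → |·| ≈ 1174.5, ∠ ≈ 89.95°
pole (1 + j2349·0.01) = 1 + j23.49 → |·| ≈ 23.511, ∠ ≈ 87.56°
pole (1 + j2349·0.005) = 1 + j11.745 → |·| ≈ 11.787, ∠ ≈ 85.13°
|L| = 400 · 58.734 · 1.5425 / (1174.5 · 23.511 · 11.787) ≈ 0.11134
Gain = 20 log₁₀(0.11134) ≈ -19.07 dB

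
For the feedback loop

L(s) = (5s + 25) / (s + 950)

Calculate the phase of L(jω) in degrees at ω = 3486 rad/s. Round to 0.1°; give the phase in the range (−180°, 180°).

Substitute s = j3486:
Numerator: 5(j3486) + 25 = 25 + j17430
Denominator: (j3486) + 950 = 950 + j3486
|N| = √(25² + 17430²) ≈ 17430, ∠N ≈ 89.92°
|D| = √(950² + 3486²) ≈ 3613.1, ∠D ≈ 74.76°
∠L = 89.92° − 74.76° = 15.16°

15.2°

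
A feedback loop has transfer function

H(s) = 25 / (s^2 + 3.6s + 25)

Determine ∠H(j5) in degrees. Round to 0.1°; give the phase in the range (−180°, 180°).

At s = jω = j5:
quadratic: (j5)² + 3.6·j5 + 25 = 0 + j18 → |·| ≈ 18, ∠ ≈ 90.00°
∠H = 0.00° − 90.00° = -90.00°

-90.0°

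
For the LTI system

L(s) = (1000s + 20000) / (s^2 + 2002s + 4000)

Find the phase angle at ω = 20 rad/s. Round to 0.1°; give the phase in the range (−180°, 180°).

-39.9°

Substitute s = j20:
Numerator: 1000(j20) + 20000 = 20000 + j20000
Denominator: (j20)^2 + 2002(j20) + 4000 = 3600 + j40040
|N| = √(20000² + 20000²) ≈ 28284, ∠N ≈ 45.00°
|D| = √(3600² + 40040²) ≈ 40202, ∠D ≈ 84.86°
∠L = 45.00° − 84.86° = -39.86°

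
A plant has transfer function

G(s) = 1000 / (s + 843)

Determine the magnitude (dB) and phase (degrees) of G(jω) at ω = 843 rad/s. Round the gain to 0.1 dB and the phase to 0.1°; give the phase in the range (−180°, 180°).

At s = jω = j843:
pole (s+843): 843 + j843 → |·| = √(843²+843²) = √1421298 ≈ 1192.2, ∠ = arctan(843/843) ≈ 45.00°
|G| = 1000 / 1192.2 ≈ 0.83879
Gain = 20 log₁₀(0.83879) ≈ -1.53 dB
∠G = 0.00° − 45.00° = -45.00°

-1.5 dB, -45.0°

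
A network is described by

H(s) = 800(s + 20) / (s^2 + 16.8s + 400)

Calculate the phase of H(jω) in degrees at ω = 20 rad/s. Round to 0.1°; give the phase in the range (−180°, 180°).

At s = jω = j20:
zero (s+20): 20 + j20 → |·| = √(20²+20²) = √800 ≈ 28.284, ∠ = arctan(20/20) ≈ 45.00°
quadratic: (j20)² + 16.8·j20 + 400 = 0 + j336 → |·| ≈ 336, ∠ ≈ 90.00°
∠H = 45.00° − 90.00° = -45.00°

-45.0°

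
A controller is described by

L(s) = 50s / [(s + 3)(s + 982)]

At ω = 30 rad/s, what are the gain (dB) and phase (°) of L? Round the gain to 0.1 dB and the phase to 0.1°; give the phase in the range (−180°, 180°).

-25.9 dB, 4.0°

At s = jω = j30:
zero at origin: s = j30 → |·| = 30, ∠ = 90.00°
pole (s+3): 3 + j30 → |·| = √(3²+30²) = √909 ≈ 30.15, ∠ = arctan(30/3) ≈ 84.29°
pole (s+982): 982 + j30 → |·| = √(982²+30²) = √965224 ≈ 982.46, ∠ = arctan(30/982) ≈ 1.75°
|L| = 50 · 30 / 29621 ≈ 0.05064
Gain = 20 log₁₀(0.05064) ≈ -25.91 dB
∠L = 90.00° − 86.04° = 3.96°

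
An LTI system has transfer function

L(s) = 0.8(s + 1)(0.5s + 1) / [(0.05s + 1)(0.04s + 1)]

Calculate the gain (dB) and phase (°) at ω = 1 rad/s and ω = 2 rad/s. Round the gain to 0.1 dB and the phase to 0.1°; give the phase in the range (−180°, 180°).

At ω = 1 rad/s:
zero (1 + j1·1) = 1 + j1 → |·| ≈ 1.4142, ∠ ≈ 45.00°
zero (1 + j1·0.5) = 1 + j0.5 → |·| ≈ 1.118, ∠ ≈ 26.57°
pole (1 + j1·0.05) = 1 + j0.05 → |·| ≈ 1.0012, ∠ ≈ 2.86°
pole (1 + j1·0.04) = 1 + j0.04 → |·| ≈ 1.0008, ∠ ≈ 2.29°
|L| = 0.8 · 1.4142 · 1.118 / (1.0012 · 1.0008) ≈ 1.2623
Gain = 20 log₁₀(1.2623) ≈ 2.02 dB
∠L = (45.00° + 26.57°) − (2.86° + 2.29°) = 66.42°

At ω = 2 rad/s:
zero (1 + j2·1) = 1 + j2 → |·| ≈ 2.2361, ∠ ≈ 63.43°
zero (1 + j2·0.5) = 1 + j1 → |·| ≈ 1.4142, ∠ ≈ 45.00°
pole (1 + j2·0.05) = 1 + j0.1 → |·| ≈ 1.005, ∠ ≈ 5.71°
pole (1 + j2·0.04) = 1 + j0.08 → |·| ≈ 1.0032, ∠ ≈ 4.57°
|L| = 0.8 · 2.2361 · 1.4142 / (1.005 · 1.0032) ≈ 2.5092
Gain = 20 log₁₀(2.5092) ≈ 7.99 dB
∠L = (63.43° + 45.00°) − (5.71° + 4.57°) = 98.15°

ω = 1: 2.0 dB, 66.4°; ω = 2: 8.0 dB, 98.2°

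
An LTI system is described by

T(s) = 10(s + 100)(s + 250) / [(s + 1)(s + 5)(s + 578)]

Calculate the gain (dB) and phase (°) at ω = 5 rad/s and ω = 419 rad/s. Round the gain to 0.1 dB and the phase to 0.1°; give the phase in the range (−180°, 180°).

At s = jω = j5:
zero (s+100): 100 + j5 → |·| = √(100²+5²) = √10025 ≈ 100.12, ∠ = arctan(5/100) ≈ 2.86°
zero (s+250): 250 + j5 → |·| = √(250²+5²) = √62525 ≈ 250.05, ∠ = arctan(5/250) ≈ 1.15°
pole (s+1): 1 + j5 → |·| = √(1²+5²) = √26 ≈ 5.099, ∠ = arctan(5/1) ≈ 78.69°
pole (s+5): 5 + j5 → |·| = √(5²+5²) = √50 ≈ 7.0711, ∠ = arctan(5/5) ≈ 45.00°
pole (s+578): 578 + j5 → |·| = √(578²+5²) = √334109 ≈ 578.02, ∠ = arctan(5/578) ≈ 0.50°
|T| = 10 · 25035 / 20841 ≈ 12.012
Gain = 20 log₁₀(12.012) ≈ 21.59 dB
∠T = 4.01° − 124.19° = -120.18°

At s = jω = j419:
zero (s+100): 100 + j419 → |·| = √(100²+419²) = √185561 ≈ 430.77, ∠ = arctan(419/100) ≈ 76.58°
zero (s+250): 250 + j419 → |·| = √(250²+419²) = √238061 ≈ 487.91, ∠ = arctan(419/250) ≈ 59.18°
pole (s+1): 1 + j419 → |·| = √(1²+419²) = √175562 ≈ 419, ∠ = arctan(419/1) ≈ 89.86°
pole (s+5): 5 + j419 → |·| = √(5²+419²) = √175586 ≈ 419.03, ∠ = arctan(419/5) ≈ 89.32°
pole (s+578): 578 + j419 → |·| = √(578²+419²) = √509645 ≈ 713.89, ∠ = arctan(419/578) ≈ 35.94°
|T| = 10 · 2.1018e+05 / 1.2534e+08 ≈ 0.016769
Gain = 20 log₁₀(0.016769) ≈ -35.51 dB
∠T = 135.76° − 215.12° = -79.36°

ω = 5: 21.6 dB, -120.2°; ω = 419: -35.5 dB, -79.4°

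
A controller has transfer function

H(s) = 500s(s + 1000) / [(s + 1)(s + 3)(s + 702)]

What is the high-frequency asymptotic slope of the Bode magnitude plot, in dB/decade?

-20 dB/decade

Each pole contributes −20 dB/decade at high frequency; each zero contributes +20 dB/decade.
Net: 2 zero(s) − 3 pole(s) → -20 dB/decade.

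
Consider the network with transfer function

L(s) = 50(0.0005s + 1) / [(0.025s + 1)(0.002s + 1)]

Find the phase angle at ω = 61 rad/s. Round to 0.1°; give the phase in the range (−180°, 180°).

At ω = 61 rad/s:
zero (1 + j61·0.0005) = 1 + j0.0305 → |·| ≈ 1.0005, ∠ ≈ 1.75°
pole (1 + j61·0.025) = 1 + j1.525 → |·| ≈ 1.8236, ∠ ≈ 56.75°
pole (1 + j61·0.002) = 1 + j0.122 → |·| ≈ 1.0074, ∠ ≈ 6.96°
∠L = (1.75°) − (56.75° + 6.96°) = -61.96°

-62.0°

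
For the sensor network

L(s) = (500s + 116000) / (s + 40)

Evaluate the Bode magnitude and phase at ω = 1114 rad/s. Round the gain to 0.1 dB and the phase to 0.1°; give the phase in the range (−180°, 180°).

Substitute s = j1114:
Numerator: 500(j1114) + 116000 = 116000 + j557000
Denominator: (j1114) + 40 = 40 + j1114
|N| = √(116000² + 557000²) ≈ 5.6895e+05, ∠N ≈ 78.24°
|D| = √(40² + 1114²) ≈ 1114.7, ∠D ≈ 87.94°
|L| = 5.6895e+05 / 1114.7 ≈ 510.41
Gain = 20 log₁₀(510.41) ≈ 54.16 dB
∠L = 78.24° − 87.94° = -9.70°

54.2 dB, -9.7°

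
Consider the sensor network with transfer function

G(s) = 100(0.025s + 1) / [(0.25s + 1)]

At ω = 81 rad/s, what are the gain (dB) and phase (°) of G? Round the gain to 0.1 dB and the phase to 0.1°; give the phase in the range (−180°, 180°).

At ω = 81 rad/s:
zero (1 + j81·0.025) = 1 + j2.025 → |·| ≈ 2.2585, ∠ ≈ 63.72°
pole (1 + j81·0.25) = 1 + j20.25 → |·| ≈ 20.275, ∠ ≈ 87.17°
|G| = 100 · 2.2585 / (20.275) ≈ 11.139
Gain = 20 log₁₀(11.139) ≈ 20.94 dB
∠G = (63.72°) − (87.17°) = -23.45°

20.9 dB, -23.5°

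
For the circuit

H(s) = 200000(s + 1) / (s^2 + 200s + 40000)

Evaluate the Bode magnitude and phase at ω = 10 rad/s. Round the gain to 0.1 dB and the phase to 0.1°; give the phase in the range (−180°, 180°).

At s = jω = j10:
zero (s+1): 1 + j10 → |·| = √(1²+10²) = √101 ≈ 10.05, ∠ = arctan(10/1) ≈ 84.29°
quadratic: (j10)² + 200·j10 + 40000 = 39900 + j2000 → |·| ≈ 39950, ∠ ≈ 2.87°
|H| = 200000 · 10.05 / 39950 ≈ 50.313
Gain = 20 log₁₀(50.313) ≈ 34.03 dB
∠H = 84.29° − 2.87° = 81.42°

34.0 dB, 81.4°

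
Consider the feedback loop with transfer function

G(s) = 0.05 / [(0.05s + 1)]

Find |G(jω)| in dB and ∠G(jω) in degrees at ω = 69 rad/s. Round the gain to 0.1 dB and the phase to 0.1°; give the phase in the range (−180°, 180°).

-37.1 dB, -73.8°

At ω = 69 rad/s:
pole (1 + j69·0.05) = 1 + j3.45 → |·| ≈ 3.592, ∠ ≈ 73.84°
|G| = 0.05 · 1 / (3.592) ≈ 0.01392
Gain = 20 log₁₀(0.01392) ≈ -37.13 dB
∠G = (0°) − (73.84°) = -73.84°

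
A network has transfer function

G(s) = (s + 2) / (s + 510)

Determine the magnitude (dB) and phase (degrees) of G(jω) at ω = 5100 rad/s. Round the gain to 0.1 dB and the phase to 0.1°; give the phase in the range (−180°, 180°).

At s = jω = j5100:
zero (s+2): 2 + j5100 → |·| = √(2²+5100²) = √26010004 ≈ 5100, ∠ = arctan(5100/2) ≈ 89.98°
pole (s+510): 510 + j5100 → |·| = √(510²+5100²) = √26270100 ≈ 5125.4, ∠ = arctan(5100/510) ≈ 84.29°
|G| = 1 · 5100 / 5125.4 ≈ 0.99504
Gain = 20 log₁₀(0.99504) ≈ -0.04 dB
∠G = 89.98° − 84.29° = 5.69°

-0.0 dB, 5.7°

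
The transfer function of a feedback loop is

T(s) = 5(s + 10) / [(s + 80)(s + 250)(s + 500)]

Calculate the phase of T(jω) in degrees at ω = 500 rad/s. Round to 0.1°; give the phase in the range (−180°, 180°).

At s = jω = j500:
zero (s+10): 10 + j500 → |·| = √(10²+500²) = √250100 ≈ 500.1, ∠ = arctan(500/10) ≈ 88.85°
pole (s+80): 80 + j500 → |·| = √(80²+500²) = √256400 ≈ 506.36, ∠ = arctan(500/80) ≈ 80.91°
pole (s+250): 250 + j500 → |·| = √(250²+500²) = √312500 ≈ 559.02, ∠ = arctan(500/250) ≈ 63.43°
pole (s+500): 500 + j500 → |·| = √(500²+500²) = √500000 ≈ 707.11, ∠ = arctan(500/500) ≈ 45.00°
∠T = 88.85° − 189.34° = -100.49°

-100.5°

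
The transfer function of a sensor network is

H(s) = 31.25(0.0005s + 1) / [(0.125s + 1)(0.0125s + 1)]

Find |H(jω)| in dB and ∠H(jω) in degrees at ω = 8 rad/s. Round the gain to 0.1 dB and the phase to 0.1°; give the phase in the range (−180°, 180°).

26.8 dB, -50.5°

At ω = 8 rad/s:
zero (1 + j8·0.0005) = 1 + j0.004 → |·| ≈ 1, ∠ ≈ 0.23°
pole (1 + j8·0.125) = 1 + j1 → |·| ≈ 1.4142, ∠ ≈ 45.00°
pole (1 + j8·0.0125) = 1 + j0.1 → |·| ≈ 1.005, ∠ ≈ 5.71°
|H| = 31.25 · 1 / (1.4142 · 1.005) ≈ 21.987
Gain = 20 log₁₀(21.987) ≈ 26.84 dB
∠H = (0.23°) − (45.00° + 5.71°) = -50.48°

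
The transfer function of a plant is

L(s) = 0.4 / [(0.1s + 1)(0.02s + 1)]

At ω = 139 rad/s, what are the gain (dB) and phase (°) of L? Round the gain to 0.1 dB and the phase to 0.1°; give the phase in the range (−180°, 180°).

At ω = 139 rad/s:
pole (1 + j139·0.1) = 1 + j13.9 → |·| ≈ 13.936, ∠ ≈ 85.89°
pole (1 + j139·0.02) = 1 + j2.78 → |·| ≈ 2.9544, ∠ ≈ 70.22°
|L| = 0.4 · 1 / (13.936 · 2.9544) ≈ 0.0097152
Gain = 20 log₁₀(0.0097152) ≈ -40.25 dB
∠L = (0°) − (85.89° + 70.22°) = -156.11°

-40.3 dB, -156.1°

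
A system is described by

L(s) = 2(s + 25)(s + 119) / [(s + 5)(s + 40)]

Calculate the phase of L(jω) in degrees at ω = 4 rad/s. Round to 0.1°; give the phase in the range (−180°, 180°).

-33.4°

At s = jω = j4:
zero (s+25): 25 + j4 → |·| = √(25²+4²) = √641 ≈ 25.318, ∠ = arctan(4/25) ≈ 9.09°
zero (s+119): 119 + j4 → |·| = √(119²+4²) = √14177 ≈ 119.07, ∠ = arctan(4/119) ≈ 1.93°
pole (s+5): 5 + j4 → |·| = √(5²+4²) = √41 ≈ 6.4031, ∠ = arctan(4/5) ≈ 38.66°
pole (s+40): 40 + j4 → |·| = √(40²+4²) = √1616 ≈ 40.2, ∠ = arctan(4/40) ≈ 5.71°
∠L = 11.02° − 44.37° = -33.35°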